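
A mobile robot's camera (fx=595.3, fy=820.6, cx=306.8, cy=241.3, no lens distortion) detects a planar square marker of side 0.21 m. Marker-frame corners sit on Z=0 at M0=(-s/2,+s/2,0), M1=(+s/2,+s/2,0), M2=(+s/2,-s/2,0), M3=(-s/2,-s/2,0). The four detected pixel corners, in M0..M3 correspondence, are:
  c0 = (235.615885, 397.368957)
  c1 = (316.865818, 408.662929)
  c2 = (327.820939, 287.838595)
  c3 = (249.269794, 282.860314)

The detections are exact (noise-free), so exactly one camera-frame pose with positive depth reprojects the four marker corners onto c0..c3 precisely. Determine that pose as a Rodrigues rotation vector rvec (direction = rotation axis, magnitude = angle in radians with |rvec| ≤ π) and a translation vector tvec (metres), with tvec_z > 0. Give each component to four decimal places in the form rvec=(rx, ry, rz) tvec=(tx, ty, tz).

rvec=(-0.3114, 0.3500, 0.0803) tvec=(-0.0613, 0.1787, 1.4437)

Intrinsics K: fx=595.3, fy=820.6, cx=306.8, cy=241.3
Marker side s = 0.21 m; corners in marker frame (Z=0):
  M0 = (-0.1050, +0.1050, 0)
  M1 = (+0.1050, +0.1050, 0)
  M2 = (+0.1050, -0.1050, 0)
  M3 = (-0.1050, -0.1050, 0)
Detected image corners:
  c0 = (235.615885, 397.368957) px
  c1 = (316.865818, 408.662929) px
  c2 = (327.820939, 287.838595) px
  c3 = (249.269794, 282.860314) px
Planar DLT: solve 8×8 A·h = b for H (H[2,2]=1):
  H  [+312.03546 -114.69638 +281.50638]
  H  [-44.82559 +491.75431 +342.85565]
  H  [-0.24190 -0.19809 +1.00000]
B = K⁻¹H; ‖b₁‖=0.692652, ‖b₂‖=0.692652; λ = 2/(‖b₁‖+‖b₂‖) = 1.443726, sign → tz>0 ⇒ λ=+1.443726
r₁ = λ·B[:,0] = (+0.93673,+0.02383,-0.34923); r₂ = λ·B[:,1] = (-0.13077,+0.94927,-0.28599)
r₃ = r₁×r₂ = (+0.32470,+0.31357,+0.89233); SVD([r₁ r₂ r₃]) → R = UVᵀ:
  R  [+0.93673 -0.13077 +0.32470]
  R  [+0.02383 +0.94927 +0.31357]
  R  [-0.34923 -0.28599 +0.89233]
t = (-0.06134, +0.17867, +1.44373) m
tr R = 2.778327; θ = arccos((tr R − 1)/2) = 0.475283 rad = 27.232°
axis k = ((R−Rᵀ)₃₂, (R−Rᵀ)₁₃, (R−Rᵀ)₂₁) / (2 sinθ) = (-0.655129, +0.736390, +0.168927)
rvec = θ·k = (-0.311371, +0.349994, +0.080288)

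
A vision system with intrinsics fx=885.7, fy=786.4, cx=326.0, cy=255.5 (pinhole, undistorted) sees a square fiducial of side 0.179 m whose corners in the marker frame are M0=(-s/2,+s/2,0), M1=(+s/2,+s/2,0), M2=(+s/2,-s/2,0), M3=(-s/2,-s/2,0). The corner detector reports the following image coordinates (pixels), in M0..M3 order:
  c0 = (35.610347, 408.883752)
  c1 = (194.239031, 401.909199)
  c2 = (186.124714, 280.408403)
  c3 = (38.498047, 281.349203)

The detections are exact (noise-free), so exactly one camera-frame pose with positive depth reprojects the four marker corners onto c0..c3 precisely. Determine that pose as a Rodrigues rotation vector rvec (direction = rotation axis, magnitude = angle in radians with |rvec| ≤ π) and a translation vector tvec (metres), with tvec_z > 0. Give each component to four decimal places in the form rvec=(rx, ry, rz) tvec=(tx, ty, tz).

rvec=(-0.4629, -0.2735, -0.0633) tvec=(-0.2533, 0.1156, 1.0651)

Intrinsics K: fx=885.7, fy=786.4, cx=326.0, cy=255.5
Marker side s = 0.179 m; corners in marker frame (Z=0):
  M0 = (-0.0895, +0.0895, 0)
  M1 = (+0.0895, +0.0895, 0)
  M2 = (+0.0895, -0.0895, 0)
  M3 = (-0.0895, -0.0895, 0)
Detected image corners:
  c0 = (35.610347, 408.883752) px
  c1 = (194.239031, 401.909199) px
  c2 = (186.124714, 280.408403) px
  c3 = (38.498047, 281.349203) px
Planar DLT: solve 8×8 A·h = b for H (H[2,2]=1):
  H  [+883.63783 -30.79635 +115.33723]
  H  [+66.96714 +555.99909 +340.83086]
  H  [+0.25781 -0.40579 +1.00000]
B = K⁻¹H; ‖b₁‖=0.938871, ‖b₂‖=0.938871; λ = 2/(‖b₁‖+‖b₂‖) = 1.065109, sign → tz>0 ⇒ λ=+1.065109
r₁ = λ·B[:,0] = (+0.96156,+0.00148,+0.27460); r₂ = λ·B[:,1] = (+0.12205,+0.89348,-0.43221)
r₃ = r₁×r₂ = (-0.24599,+0.44911,+0.85895); SVD([r₁ r₂ r₃]) → R = UVᵀ:
  R  [+0.96156 +0.12205 -0.24599]
  R  [+0.00148 +0.89348 +0.44911]
  R  [+0.27460 -0.43221 +0.85895]
t = (-0.25334, +0.11557, +1.06511) m
tr R = 2.713981; θ = arccos((tr R − 1)/2) = 0.541395 rad = 31.020°
axis k = ((R−Rᵀ)₃₂, (R−Rᵀ)₁₃, (R−Rᵀ)₂₁) / (2 sinθ) = (-0.855098, -0.505098, -0.116977)
rvec = θ·k = (-0.462946, -0.273457, -0.063331)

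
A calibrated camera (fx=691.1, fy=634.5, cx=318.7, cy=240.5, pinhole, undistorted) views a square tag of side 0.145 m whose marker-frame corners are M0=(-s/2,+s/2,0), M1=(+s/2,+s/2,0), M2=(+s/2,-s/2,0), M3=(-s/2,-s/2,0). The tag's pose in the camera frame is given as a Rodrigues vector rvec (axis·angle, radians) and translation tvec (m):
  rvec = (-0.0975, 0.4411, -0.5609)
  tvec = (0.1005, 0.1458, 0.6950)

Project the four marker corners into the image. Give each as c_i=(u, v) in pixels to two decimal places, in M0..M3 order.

c0=(398.25, 460.98) c1=(521.06, 404.16) c2=(439.76, 283.08) c3=(328.00, 346.57)

Intrinsics K: fx=691.1, fy=634.5, cx=318.7, cy=240.5
Marker side s = 0.145 m; corners in marker frame (Z=0):
  M0 = (-0.0725, +0.0725, 0)
  M1 = (+0.0725, +0.0725, 0)
  M2 = (+0.0725, -0.0725, 0)
  M3 = (-0.0725, -0.0725, 0)
rvec = (-0.0975, 0.4411, -0.5609), |rvec| = θ = 0.72020 rad = 41.264°
Rodrigues: sinθ=0.65953, 1−cosθ=0.24832; R = I + sinθ·[k]× + (1−cosθ)·[k]×²:
    [+0.75623 +0.49306 +0.43013]
    [-0.53424 +0.84483 -0.02916]
    [-0.37776 -0.20774 +0.90230]
t = (0.1005, 0.1458, 0.6950) m
M0: Pc = R·M0+t = (+0.08142, +0.24578, +0.70733); u = 691.1·(+0.08142)/0.70733 + 318.7 = 398.2528, v = 634.5·(+0.24578)/0.70733 + 240.5 = 460.9767
M1: Pc = R·M1+t = (+0.19107, +0.16832, +0.65255); u = 691.1·(+0.19107)/0.65255 + 318.7 = 521.0610, v = 634.5·(+0.16832)/0.65255 + 240.5 = 404.1612
M2: Pc = R·M2+t = (+0.11958, +0.04582, +0.68267); u = 691.1·(+0.11958)/0.68267 + 318.7 = 439.7554, v = 634.5·(+0.04582)/0.68267 + 240.5 = 283.0842
M3: Pc = R·M3+t = (+0.00993, +0.12328, +0.73745); u = 691.1·(+0.00993)/0.73745 + 318.7 = 328.0026, v = 634.5·(+0.12328)/0.73745 + 240.5 = 346.5723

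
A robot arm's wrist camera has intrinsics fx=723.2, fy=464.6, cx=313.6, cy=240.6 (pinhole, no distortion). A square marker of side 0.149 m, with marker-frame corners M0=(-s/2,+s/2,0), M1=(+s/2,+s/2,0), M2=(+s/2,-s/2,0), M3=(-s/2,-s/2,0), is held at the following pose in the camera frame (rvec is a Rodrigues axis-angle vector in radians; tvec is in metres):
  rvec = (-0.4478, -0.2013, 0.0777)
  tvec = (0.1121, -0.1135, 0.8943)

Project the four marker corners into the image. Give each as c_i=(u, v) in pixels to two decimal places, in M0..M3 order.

Intrinsics K: fx=723.2, fy=464.6, cx=313.6, cy=240.6
Marker side s = 0.149 m; corners in marker frame (Z=0):
  M0 = (-0.0745, +0.0745, 0)
  M1 = (+0.0745, +0.0745, 0)
  M2 = (+0.0745, -0.0745, 0)
  M3 = (-0.0745, -0.0745, 0)
rvec = (-0.4478, -0.2013, 0.0777), |rvec| = θ = 0.49708 rad = 28.480°
Rodrigues: sinθ=0.47686, 1−cosθ=0.12102; R = I + sinθ·[k]× + (1−cosθ)·[k]×²:
    [+0.97720 -0.03039 -0.21015]
    [+0.11869 +0.89883 +0.42192]
    [+0.17607 -0.43725 +0.88194]
t = (0.1121, -0.1135, 0.8943) m
M0: Pc = R·M0+t = (+0.03703, -0.05538, +0.84861); u = 723.2·(+0.03703)/0.84861 + 313.6 = 345.1619, v = 464.6·(-0.05538)/0.84861 + 240.6 = 210.2804
M1: Pc = R·M1+t = (+0.18264, -0.03769, +0.87484); u = 723.2·(+0.18264)/0.87484 + 313.6 = 464.5794, v = 464.6·(-0.03769)/0.87484 + 240.6 = 220.5815
M2: Pc = R·M2+t = (+0.18717, -0.17162, +0.93999); u = 723.2·(+0.18717)/0.93999 + 313.6 = 457.5988, v = 464.6·(-0.17162)/0.93999 + 240.6 = 155.7751
M3: Pc = R·M3+t = (+0.04156, -0.18931, +0.91376); u = 723.2·(+0.04156)/0.91376 + 313.6 = 346.4952, v = 464.6·(-0.18931)/0.91376 + 240.6 = 144.3478

c0=(345.16, 210.28) c1=(464.58, 220.58) c2=(457.60, 155.78) c3=(346.50, 144.35)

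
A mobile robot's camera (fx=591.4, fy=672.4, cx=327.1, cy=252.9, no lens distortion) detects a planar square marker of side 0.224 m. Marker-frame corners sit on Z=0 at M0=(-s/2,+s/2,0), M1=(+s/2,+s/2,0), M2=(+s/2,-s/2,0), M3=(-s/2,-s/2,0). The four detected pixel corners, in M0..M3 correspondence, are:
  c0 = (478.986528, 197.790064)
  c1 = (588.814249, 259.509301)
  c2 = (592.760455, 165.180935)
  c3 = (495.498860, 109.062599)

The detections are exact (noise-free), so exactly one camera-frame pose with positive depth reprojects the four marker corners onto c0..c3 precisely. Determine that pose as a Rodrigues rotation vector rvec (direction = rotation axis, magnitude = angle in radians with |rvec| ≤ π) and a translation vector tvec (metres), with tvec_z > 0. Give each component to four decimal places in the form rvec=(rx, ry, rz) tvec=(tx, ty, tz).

rvec=(-0.6153, -0.2182, 0.4027) tvec=(0.4024, -0.1207, 1.1192)

Intrinsics K: fx=591.4, fy=672.4, cx=327.1, cy=252.9
Marker side s = 0.224 m; corners in marker frame (Z=0):
  M0 = (-0.1120, +0.1120, 0)
  M1 = (+0.1120, +0.1120, 0)
  M2 = (+0.1120, -0.1120, 0)
  M3 = (-0.1120, -0.1120, 0)
Detected image corners:
  c0 = (478.986528, 197.790064) px
  c1 = (588.814249, 259.509301) px
  c2 = (592.760455, 165.180935) px
  c3 = (495.498860, 109.062599) px
Planar DLT: solve 8×8 A·h = b for H (H[2,2]=1):
  H  [+498.87321 -333.68883 +539.73337]
  H  [+275.27663 +310.90561 +180.37921]
  H  [+0.07106 -0.53476 +1.00000]
B = K⁻¹H; ‖b₁‖=0.893474, ‖b₂‖=0.893474; λ = 2/(‖b₁‖+‖b₂‖) = 1.119227, sign → tz>0 ⇒ λ=+1.119227
r₁ = λ·B[:,0] = (+0.90013,+0.42829,+0.07953); r₂ = λ·B[:,1] = (-0.30047,+0.74262,-0.59852)
r₃ = r₁×r₂ = (-0.31540,+0.51485,+0.79715); SVD([r₁ r₂ r₃]) → R = UVᵀ:
  R  [+0.90013 -0.30047 -0.31540]
  R  [+0.42829 +0.74262 +0.51485]
  R  [+0.07953 -0.59852 +0.79715]
t = (+0.40241, -0.12071, +1.11923) m
tr R = 2.439906; θ = arccos((tr R − 1)/2) = 0.767062 rad = 43.949°
axis k = ((R−Rᵀ)₃₂, (R−Rᵀ)₁₃, (R−Rᵀ)₂₁) / (2 sinθ) = (-0.802118, -0.284522, +0.525027)
rvec = θ·k = (-0.615274, -0.218246, +0.402728)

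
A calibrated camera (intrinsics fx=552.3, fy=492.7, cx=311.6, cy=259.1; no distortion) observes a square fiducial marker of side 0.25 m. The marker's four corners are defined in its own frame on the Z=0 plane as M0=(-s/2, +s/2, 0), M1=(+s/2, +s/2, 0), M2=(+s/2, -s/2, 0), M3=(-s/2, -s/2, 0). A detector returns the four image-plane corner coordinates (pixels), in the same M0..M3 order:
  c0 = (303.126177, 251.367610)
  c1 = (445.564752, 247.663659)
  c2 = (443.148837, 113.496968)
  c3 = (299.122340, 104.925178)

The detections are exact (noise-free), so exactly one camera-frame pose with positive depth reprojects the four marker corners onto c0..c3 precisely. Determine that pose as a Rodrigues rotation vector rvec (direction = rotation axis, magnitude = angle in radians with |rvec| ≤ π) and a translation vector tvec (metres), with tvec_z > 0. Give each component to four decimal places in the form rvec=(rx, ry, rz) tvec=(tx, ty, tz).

rvec=(0.0282, -0.3143, -0.0288) tvec=(0.1028, -0.1423, 0.8835)

Intrinsics K: fx=552.3, fy=492.7, cx=311.6, cy=259.1
Marker side s = 0.25 m; corners in marker frame (Z=0):
  M0 = (-0.1250, +0.1250, 0)
  M1 = (+0.1250, +0.1250, 0)
  M2 = (+0.1250, -0.1250, 0)
  M3 = (-0.1250, -0.1250, 0)
Detected image corners:
  c0 = (303.126177, 251.367610) px
  c1 = (445.564752, 247.663659) px
  c2 = (443.148837, 113.496968) px
  c3 = (299.122340, 104.925178) px
Planar DLT: solve 8×8 A·h = b for H (H[2,2]=1):
  H  [+703.12906 +26.31199 +375.87516]
  H  [+72.28252 +566.69586 +179.73671]
  H  [+0.34934 +0.03652 +1.00000]
B = K⁻¹H; ‖b₁‖=1.131894, ‖b₂‖=1.131894; λ = 2/(‖b₁‖+‖b₂‖) = 0.883475, sign → tz>0 ⇒ λ=+0.883475
r₁ = λ·B[:,0] = (+0.95062,-0.03269,+0.30863); r₂ = λ·B[:,1] = (+0.02389,+0.99919,+0.03226)
r₃ = r₁×r₂ = (-0.30944,-0.02330,+0.95063); SVD([r₁ r₂ r₃]) → R = UVᵀ:
  R  [+0.95062 +0.02389 -0.30944]
  R  [-0.03269 +0.99919 -0.02330]
  R  [+0.30863 +0.03226 +0.95063]
t = (+0.10282, -0.14231, +0.88348) m
tr R = 2.900447; θ = arccos((tr R − 1)/2) = 0.316845 rad = 18.154°
axis k = ((R−Rᵀ)₃₂, (R−Rᵀ)₁₃, (R−Rᵀ)₂₁) / (2 sinθ) = (+0.089157, -0.991870, -0.090798)
rvec = θ·k = (+0.028249, -0.314269, -0.028769)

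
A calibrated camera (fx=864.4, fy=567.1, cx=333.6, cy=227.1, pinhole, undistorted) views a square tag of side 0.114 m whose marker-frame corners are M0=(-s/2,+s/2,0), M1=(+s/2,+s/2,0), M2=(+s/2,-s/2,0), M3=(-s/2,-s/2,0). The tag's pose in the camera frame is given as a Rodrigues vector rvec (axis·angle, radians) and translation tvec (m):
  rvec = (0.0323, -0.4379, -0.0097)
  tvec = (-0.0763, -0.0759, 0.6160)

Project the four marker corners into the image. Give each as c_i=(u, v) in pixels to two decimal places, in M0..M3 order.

c0=(147.57, 209.91) c1=(300.56, 209.56) c2=(299.99, 108.22) c3=(145.97, 100.27)

Intrinsics K: fx=864.4, fy=567.1, cx=333.6, cy=227.1
Marker side s = 0.114 m; corners in marker frame (Z=0):
  M0 = (-0.0570, +0.0570, 0)
  M1 = (+0.0570, +0.0570, 0)
  M2 = (+0.0570, -0.0570, 0)
  M3 = (-0.0570, -0.0570, 0)
rvec = (0.0323, -0.4379, -0.0097), |rvec| = θ = 0.43920 rad = 25.164°
Rodrigues: sinθ=0.42521, 1−cosθ=0.09491; R = I + sinθ·[k]× + (1−cosθ)·[k]×²:
    [+0.90561 +0.00243 -0.42411]
    [-0.01635 +0.99944 -0.02918]
    [+0.42380 +0.03336 +0.90514]
t = (-0.0763, -0.0759, 0.6160) m
M0: Pc = R·M0+t = (-0.12778, -0.01800, +0.59374); u = 864.4·(-0.12778)/0.59374 + 333.6 = 147.5708, v = 567.1·(-0.01800)/0.59374 + 227.1 = 209.9078
M1: Pc = R·M1+t = (-0.02454, -0.01986, +0.64206); u = 864.4·(-0.02454)/0.64206 + 333.6 = 300.5595, v = 567.1·(-0.01986)/0.64206 + 227.1 = 209.5552
M2: Pc = R·M2+t = (-0.02482, -0.13380, +0.63826); u = 864.4·(-0.02482)/0.63826 + 333.6 = 299.9872, v = 567.1·(-0.13380)/0.63826 + 227.1 = 108.2165
M3: Pc = R·M3+t = (-0.12806, -0.13194, +0.58994); u = 864.4·(-0.12806)/0.58994 + 333.6 = 145.9653, v = 567.1·(-0.13194)/0.58994 + 227.1 = 100.2722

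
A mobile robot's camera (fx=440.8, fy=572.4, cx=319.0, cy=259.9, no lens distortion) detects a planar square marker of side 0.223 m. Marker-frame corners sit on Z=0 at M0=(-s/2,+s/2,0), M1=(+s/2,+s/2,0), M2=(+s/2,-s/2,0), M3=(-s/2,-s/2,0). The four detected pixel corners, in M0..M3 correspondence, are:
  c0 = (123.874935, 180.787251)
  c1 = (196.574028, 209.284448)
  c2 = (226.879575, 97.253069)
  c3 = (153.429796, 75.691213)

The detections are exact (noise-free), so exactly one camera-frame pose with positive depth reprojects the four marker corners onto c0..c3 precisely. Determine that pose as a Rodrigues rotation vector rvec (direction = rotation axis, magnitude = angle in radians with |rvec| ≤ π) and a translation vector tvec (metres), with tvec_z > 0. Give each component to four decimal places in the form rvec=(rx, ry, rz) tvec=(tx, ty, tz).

rvec=(-0.1184, 0.2894, 0.3035) tvec=(-0.3607, -0.2300, 1.0979)

Intrinsics K: fx=440.8, fy=572.4, cx=319.0, cy=259.9
Marker side s = 0.223 m; corners in marker frame (Z=0):
  M0 = (-0.1115, +0.1115, 0)
  M1 = (+0.1115, +0.1115, 0)
  M2 = (+0.1115, -0.1115, 0)
  M3 = (-0.1115, -0.1115, 0)
Detected image corners:
  c0 = (123.874935, 180.787251) px
  c1 = (196.574028, 209.284448) px
  c2 = (226.879575, 97.253069) px
  c3 = (153.429796, 75.691213) px
Planar DLT: solve 8×8 A·h = b for H (H[2,2]=1):
  H  [+280.14393 -145.57317 +174.19235]
  H  [+73.91855 +477.19653 +139.98109]
  H  [-0.27146 -0.06512 +1.00000]
B = K⁻¹H; ‖b₁‖=0.910817, ‖b₂‖=0.910817; λ = 2/(‖b₁‖+‖b₂‖) = 1.097915, sign → tz>0 ⇒ λ=+1.097915
r₁ = λ·B[:,0] = (+0.91345,+0.27711,-0.29804); r₂ = λ·B[:,1] = (-0.31084,+0.94777,-0.07149)
r₃ = r₁×r₂ = (+0.26266,+0.15795,+0.95187); SVD([r₁ r₂ r₃]) → R = UVᵀ:
  R  [+0.91345 -0.31084 +0.26266]
  R  [+0.27711 +0.94777 +0.15795]
  R  [-0.29804 -0.07149 +0.95187]
t = (-0.36068, -0.23002, +1.09791) m
tr R = 2.813089; θ = arccos((tr R − 1)/2) = 0.435772 rad = 24.968°
axis k = ((R−Rᵀ)₃₂, (R−Rᵀ)₁₃, (R−Rᵀ)₂₁) / (2 sinθ) = (-0.271780, +0.664155, +0.696443)
rvec = θ·k = (-0.118434, +0.289420, +0.303490)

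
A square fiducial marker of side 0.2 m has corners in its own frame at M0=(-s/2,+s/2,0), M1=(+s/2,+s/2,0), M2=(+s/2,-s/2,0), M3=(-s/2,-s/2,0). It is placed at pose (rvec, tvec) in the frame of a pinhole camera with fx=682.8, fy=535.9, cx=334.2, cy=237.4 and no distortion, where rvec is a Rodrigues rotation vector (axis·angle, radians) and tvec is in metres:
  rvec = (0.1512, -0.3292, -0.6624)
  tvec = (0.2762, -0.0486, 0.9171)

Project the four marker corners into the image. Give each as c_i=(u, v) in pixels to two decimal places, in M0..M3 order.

Intrinsics K: fx=682.8, fy=535.9, cx=334.2, cy=237.4
Marker side s = 0.2 m; corners in marker frame (Z=0):
  M0 = (-0.1000, +0.1000, 0)
  M1 = (+0.1000, +0.1000, 0)
  M2 = (+0.1000, -0.1000, 0)
  M3 = (-0.1000, -0.1000, 0)
rvec = (0.1512, -0.3292, -0.6624), |rvec| = θ = 0.75499 rad = 43.258°
Rodrigues: sinθ=0.68528, 1−cosθ=0.27172; R = I + sinθ·[k]× + (1−cosθ)·[k]×²:
    [+0.73918 +0.57751 -0.34655]
    [-0.62497 +0.77994 -0.03329]
    [+0.25106 +0.24119 +0.93744]
t = (0.2762, -0.0486, 0.9171) m
M0: Pc = R·M0+t = (+0.26003, +0.09189, +0.91611); u = 682.8·(+0.26003)/0.91611 + 334.2 = 528.0090, v = 535.9·(+0.09189)/0.91611 + 237.4 = 291.1535
M1: Pc = R·M1+t = (+0.40787, -0.03310, +0.96633); u = 682.8·(+0.40787)/0.96633 + 334.2 = 622.3980, v = 535.9·(-0.03310)/0.96633 + 237.4 = 219.0420
M2: Pc = R·M2+t = (+0.29237, -0.18909, +0.91809); u = 682.8·(+0.29237)/0.91809 + 334.2 = 551.6388, v = 535.9·(-0.18909)/0.91809 + 237.4 = 127.0251
M3: Pc = R·M3+t = (+0.14453, -0.06410, +0.86787); u = 682.8·(+0.14453)/0.86787 + 334.2 = 447.9096, v = 535.9·(-0.06410)/0.86787 + 237.4 = 197.8209

c0=(528.01, 291.15) c1=(622.40, 219.04) c2=(551.64, 127.03) c3=(447.91, 197.82)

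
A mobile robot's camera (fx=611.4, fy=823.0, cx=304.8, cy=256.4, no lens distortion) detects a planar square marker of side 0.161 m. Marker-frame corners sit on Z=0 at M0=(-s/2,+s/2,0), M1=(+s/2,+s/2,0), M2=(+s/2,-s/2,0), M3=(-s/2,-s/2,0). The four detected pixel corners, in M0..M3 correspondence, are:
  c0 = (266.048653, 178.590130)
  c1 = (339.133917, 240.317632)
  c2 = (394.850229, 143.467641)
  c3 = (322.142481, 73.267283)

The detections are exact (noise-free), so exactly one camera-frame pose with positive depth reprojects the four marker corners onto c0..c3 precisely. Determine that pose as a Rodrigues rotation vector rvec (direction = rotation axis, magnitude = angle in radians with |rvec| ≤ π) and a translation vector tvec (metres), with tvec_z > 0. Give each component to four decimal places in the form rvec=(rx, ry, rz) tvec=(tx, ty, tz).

Intrinsics K: fx=611.4, fy=823.0, cx=304.8, cy=256.4
Marker side s = 0.161 m; corners in marker frame (Z=0):
  M0 = (-0.0805, +0.0805, 0)
  M1 = (+0.0805, +0.0805, 0)
  M2 = (+0.0805, -0.0805, 0)
  M3 = (-0.0805, -0.0805, 0)
Detected image corners:
  c0 = (266.048653, 178.590130) px
  c1 = (339.133917, 240.317632) px
  c2 = (394.850229, 143.467641) px
  c3 = (322.142481, 73.267283) px
Planar DLT: solve 8×8 A·h = b for H (H[2,2]=1):
  H  [+572.10889 -266.33286 +331.05238]
  H  [+466.55571 +665.97982 +160.86447]
  H  [+0.36096 +0.24466 +1.00000]
B = K⁻¹H; ‖b₁‖=0.952903, ‖b₂‖=0.952903; λ = 2/(‖b₁‖+‖b₂‖) = 1.049425, sign → tz>0 ⇒ λ=+1.049425
r₁ = λ·B[:,0] = (+0.79314,+0.47690,+0.37880); r₂ = λ·B[:,1] = (-0.58514,+0.76922,+0.25675)
r₃ = r₁×r₂ = (-0.16893,-0.42529,+0.88915); SVD([r₁ r₂ r₃]) → R = UVᵀ:
  R  [+0.79314 -0.58514 -0.16893]
  R  [+0.47690 +0.76922 -0.42529]
  R  [+0.37880 +0.25675 +0.88915]
t = (+0.04506, -0.12182, +1.04942) m
tr R = 2.451512; θ = arccos((tr R − 1)/2) = 0.758664 rad = 43.468°
axis k = ((R−Rᵀ)₃₂, (R−Rᵀ)₁₃, (R−Rᵀ)₂₁) / (2 sinθ) = (+0.495699, -0.398089, +0.771885)
rvec = θ·k = (+0.376069, -0.302016, +0.585601)

rvec=(0.3761, -0.3020, 0.5856) tvec=(0.0451, -0.1218, 1.0494)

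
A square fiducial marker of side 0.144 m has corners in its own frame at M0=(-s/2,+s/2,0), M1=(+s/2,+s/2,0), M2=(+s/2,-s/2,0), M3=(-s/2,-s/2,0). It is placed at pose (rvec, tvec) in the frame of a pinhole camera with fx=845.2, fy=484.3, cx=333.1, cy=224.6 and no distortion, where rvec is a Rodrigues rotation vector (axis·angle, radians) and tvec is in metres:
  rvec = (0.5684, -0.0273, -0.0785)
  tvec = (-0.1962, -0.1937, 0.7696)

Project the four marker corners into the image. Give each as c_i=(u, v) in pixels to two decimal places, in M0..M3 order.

c0=(57.86, 148.28) c1=(208.06, 141.28) c2=(183.69, 52.33) c3=(17.52, 60.00)

Intrinsics K: fx=845.2, fy=484.3, cx=333.1, cy=224.6
Marker side s = 0.144 m; corners in marker frame (Z=0):
  M0 = (-0.0720, +0.0720, 0)
  M1 = (+0.0720, +0.0720, 0)
  M2 = (+0.0720, -0.0720, 0)
  M3 = (-0.0720, -0.0720, 0)
rvec = (0.5684, -0.0273, -0.0785), |rvec| = θ = 0.57444 rad = 32.913°
Rodrigues: sinθ=0.54337, 1−cosθ=0.16051; R = I + sinθ·[k]× + (1−cosθ)·[k]×²:
    [+0.99664 +0.06671 -0.04753]
    [-0.08180 +0.83986 -0.53661]
    [+0.00412 +0.53869 +0.84249]
t = (-0.1962, -0.1937, 0.7696) m
M0: Pc = R·M0+t = (-0.26316, -0.12734, +0.80809); u = 845.2·(-0.26316)/0.80809 + 333.1 = 57.8596, v = 484.3·(-0.12734)/0.80809 + 224.6 = 148.2829
M1: Pc = R·M1+t = (-0.11964, -0.13912, +0.80868); u = 845.2·(-0.11964)/0.80868 + 333.1 = 208.0584, v = 484.3·(-0.13912)/0.80868 + 224.6 = 141.2845
M2: Pc = R·M2+t = (-0.12924, -0.26006, +0.73111); u = 845.2·(-0.12924)/0.73111 + 333.1 = 183.6867, v = 484.3·(-0.26006)/0.73111 + 224.6 = 52.3323
M3: Pc = R·M3+t = (-0.27276, -0.24828, +0.73052); u = 845.2·(-0.27276)/0.73052 + 333.1 = 17.5189, v = 484.3·(-0.24828)/0.73052 + 224.6 = 60.0016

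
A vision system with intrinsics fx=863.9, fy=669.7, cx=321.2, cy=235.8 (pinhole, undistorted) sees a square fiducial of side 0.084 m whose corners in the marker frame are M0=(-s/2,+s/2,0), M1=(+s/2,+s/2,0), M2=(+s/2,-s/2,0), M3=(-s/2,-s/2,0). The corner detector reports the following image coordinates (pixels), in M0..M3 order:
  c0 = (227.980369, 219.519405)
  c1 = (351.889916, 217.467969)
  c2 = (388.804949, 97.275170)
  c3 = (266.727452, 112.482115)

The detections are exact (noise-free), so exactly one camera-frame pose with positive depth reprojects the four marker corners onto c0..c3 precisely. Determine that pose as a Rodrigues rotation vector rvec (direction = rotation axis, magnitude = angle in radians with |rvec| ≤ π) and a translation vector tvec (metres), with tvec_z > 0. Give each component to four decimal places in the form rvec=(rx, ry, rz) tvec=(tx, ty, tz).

rvec=(-0.3526, 0.6853, 0.1280) tvec=(-0.0081, -0.0504, 0.4485)

Intrinsics K: fx=863.9, fy=669.7, cx=321.2, cy=235.8
Marker side s = 0.084 m; corners in marker frame (Z=0):
  M0 = (-0.0420, +0.0420, 0)
  M1 = (+0.0420, +0.0420, 0)
  M2 = (+0.0420, -0.0420, 0)
  M3 = (-0.0420, -0.0420, 0)
Detected image corners:
  c0 = (227.980369, 219.519405) px
  c1 = (351.889916, 217.467969) px
  c2 = (388.804949, 97.275170) px
  c3 = (266.727452, 112.482115) px
Planar DLT: solve 8×8 A·h = b for H (H[2,2]=1):
  H  [+1023.74699 -641.18317 +305.65867]
  H  [-335.19150 +1248.32183 +160.47541]
  H  [-1.42522 -0.61570 +1.00000]
B = K⁻¹H; ‖b₁‖=2.229850, ‖b₂‖=2.229850; λ = 2/(‖b₁‖+‖b₂‖) = 0.448461, sign → tz>0 ⇒ λ=+0.448461
r₁ = λ·B[:,0] = (+0.76908,+0.00059,-0.63915); r₂ = λ·B[:,1] = (-0.23018,+0.93315,-0.27612)
r₃ = r₁×r₂ = (+0.59627,+0.35948,+0.71780); SVD([r₁ r₂ r₃]) → R = UVᵀ:
  R  [+0.76908 -0.23018 +0.59627]
  R  [+0.00059 +0.93315 +0.35948]
  R  [-0.63915 -0.27612 +0.71780]
t = (-0.00807, -0.05044, +0.44846) m
tr R = 2.420033; θ = arccos((tr R − 1)/2) = 0.781275 rad = 44.764°
axis k = ((R−Rᵀ)₃₂, (R−Rᵀ)₁₃, (R−Rᵀ)₂₁) / (2 sinθ) = (-0.451301, +0.877199, +0.163856)
rvec = θ·k = (-0.352590, +0.685334, +0.128017)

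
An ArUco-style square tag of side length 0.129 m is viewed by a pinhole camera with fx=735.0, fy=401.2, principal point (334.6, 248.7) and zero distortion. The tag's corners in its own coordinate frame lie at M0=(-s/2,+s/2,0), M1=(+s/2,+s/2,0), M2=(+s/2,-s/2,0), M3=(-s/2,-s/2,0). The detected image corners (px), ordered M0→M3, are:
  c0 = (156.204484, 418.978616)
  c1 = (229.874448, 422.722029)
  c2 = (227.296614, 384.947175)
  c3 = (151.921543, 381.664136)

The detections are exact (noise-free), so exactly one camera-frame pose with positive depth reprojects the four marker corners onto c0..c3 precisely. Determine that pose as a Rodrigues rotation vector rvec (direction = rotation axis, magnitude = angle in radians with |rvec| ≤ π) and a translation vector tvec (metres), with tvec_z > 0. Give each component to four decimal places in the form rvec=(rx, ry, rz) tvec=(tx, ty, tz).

rvec=(0.2253, 0.1408, 0.0151) tvec=(-0.2393, 0.4692, 1.2257)

Intrinsics K: fx=735.0, fy=401.2, cx=334.6, cy=248.7
Marker side s = 0.129 m; corners in marker frame (Z=0):
  M0 = (-0.0645, +0.0645, 0)
  M1 = (+0.0645, +0.0645, 0)
  M2 = (+0.0645, -0.0645, 0)
  M3 = (-0.0645, -0.0645, 0)
Detected image corners:
  c0 = (156.204484, 418.978616) px
  c1 = (229.874448, 422.722029) px
  c2 = (227.296614, 384.947175) px
  c3 = (151.921543, 381.664136) px
Planar DLT: solve 8×8 A·h = b for H (H[2,2]=1):
  H  [+556.16205 +61.56225 +191.07497]
  H  [-17.83155 +364.42207 +402.28629]
  H  [-0.11213 +0.18253 +1.00000]
B = K⁻¹H; ‖b₁‖=0.815863, ‖b₂‖=0.815863; λ = 2/(‖b₁‖+‖b₂‖) = 1.225697, sign → tz>0 ⇒ λ=+1.225697
r₁ = λ·B[:,0] = (+0.99003,+0.03072,-0.13744); r₂ = λ·B[:,1] = (+0.00081,+0.97465,+0.22373)
r₃ = r₁×r₂ = (+0.14083,-0.22161,+0.96491); SVD([r₁ r₂ r₃]) → R = UVᵀ:
  R  [+0.99003 +0.00081 +0.14083]
  R  [+0.03072 +0.97465 -0.22161]
  R  [-0.13744 +0.22373 +0.96491]
t = (-0.23934, +0.46922, +1.22570) m
tr R = 2.929597; θ = arccos((tr R − 1)/2) = 0.266119 rad = 15.248°
axis k = ((R−Rᵀ)₃₂, (R−Rᵀ)₁₃, (R−Rᵀ)₂₁) / (2 sinθ) = (+0.846675, +0.529063, +0.056864)
rvec = θ·k = (+0.225317, +0.140794, +0.015133)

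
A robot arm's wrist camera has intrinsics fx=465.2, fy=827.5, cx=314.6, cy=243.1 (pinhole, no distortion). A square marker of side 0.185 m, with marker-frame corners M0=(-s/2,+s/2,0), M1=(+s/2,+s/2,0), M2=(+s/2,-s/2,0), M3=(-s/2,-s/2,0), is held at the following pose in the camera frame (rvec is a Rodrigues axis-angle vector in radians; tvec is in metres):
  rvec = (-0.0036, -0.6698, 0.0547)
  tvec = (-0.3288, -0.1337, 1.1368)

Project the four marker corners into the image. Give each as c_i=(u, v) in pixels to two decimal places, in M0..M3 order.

Intrinsics K: fx=465.2, fy=827.5, cx=314.6, cy=243.1
Marker side s = 0.185 m; corners in marker frame (Z=0):
  M0 = (-0.0925, +0.0925, 0)
  M1 = (+0.0925, +0.0925, 0)
  M2 = (+0.0925, -0.0925, 0)
  M3 = (-0.0925, -0.0925, 0)
rvec = (-0.0036, -0.6698, 0.0547), |rvec| = θ = 0.67204 rad = 38.505°
Rodrigues: sinθ=0.62258, 1−cosθ=0.21745; R = I + sinθ·[k]× + (1−cosθ)·[k]×²:
    [+0.78256 -0.04951 -0.62060]
    [+0.05184 +0.99855 -0.01430]
    [+0.62041 -0.02097 +0.78399]
t = (-0.3288, -0.1337, 1.1368) m
M0: Pc = R·M0+t = (-0.40577, -0.04613, +1.07747); u = 465.2·(-0.40577)/1.07747 + 314.6 = 139.4096, v = 827.5·(-0.04613)/1.07747 + 243.1 = 207.6731
M1: Pc = R·M1+t = (-0.26099, -0.03654, +1.19225); u = 465.2·(-0.26099)/1.19225 + 314.6 = 212.7638, v = 827.5·(-0.03654)/1.19225 + 243.1 = 217.7395
M2: Pc = R·M2+t = (-0.25183, -0.22127, +1.19613); u = 465.2·(-0.25183)/1.19613 + 314.6 = 216.6567, v = 827.5·(-0.22127)/1.19613 + 243.1 = 90.0211
M3: Pc = R·M3+t = (-0.39661, -0.23086, +1.08135); u = 465.2·(-0.39661)/1.08135 + 314.6 = 143.9789, v = 827.5·(-0.23086)/1.08135 + 243.1 = 66.4346

c0=(139.41, 207.67) c1=(212.76, 217.74) c2=(216.66, 90.02) c3=(143.98, 66.43)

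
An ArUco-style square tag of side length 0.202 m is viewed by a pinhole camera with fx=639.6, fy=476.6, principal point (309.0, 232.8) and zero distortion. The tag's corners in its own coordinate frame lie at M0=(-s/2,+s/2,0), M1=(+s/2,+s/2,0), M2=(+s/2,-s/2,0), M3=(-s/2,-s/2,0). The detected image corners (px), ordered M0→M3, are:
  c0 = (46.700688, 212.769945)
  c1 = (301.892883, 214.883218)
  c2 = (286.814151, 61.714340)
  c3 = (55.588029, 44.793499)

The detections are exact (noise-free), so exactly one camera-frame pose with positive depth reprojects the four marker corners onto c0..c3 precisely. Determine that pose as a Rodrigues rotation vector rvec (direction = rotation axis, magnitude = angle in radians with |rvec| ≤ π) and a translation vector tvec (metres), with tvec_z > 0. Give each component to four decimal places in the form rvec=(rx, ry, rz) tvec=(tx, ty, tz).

Intrinsics K: fx=639.6, fy=476.6, cx=309.0, cy=232.8
Marker side s = 0.202 m; corners in marker frame (Z=0):
  M0 = (-0.1010, +0.1010, 0)
  M1 = (+0.1010, +0.1010, 0)
  M2 = (+0.1010, -0.1010, 0)
  M3 = (-0.1010, -0.1010, 0)
Detected image corners:
  c0 = (46.700688, 212.769945) px
  c1 = (301.892883, 214.883218) px
  c2 = (286.814151, 61.714340) px
  c3 = (55.588029, 44.793499) px
Planar DLT: solve 8×8 A·h = b for H (H[2,2]=1):
  H  [+1284.96742 -67.10384 +178.63834]
  H  [+113.81687 +727.14553 +129.76784]
  H  [+0.48580 -0.49401 +1.00000]
B = K⁻¹H; ‖b₁‖=1.839624, ‖b₂‖=1.839624; λ = 2/(‖b₁‖+‖b₂‖) = 0.543589, sign → tz>0 ⇒ λ=+0.543589
r₁ = λ·B[:,0] = (+0.96450,+0.00082,+0.26408); r₂ = λ·B[:,1] = (+0.07270,+0.96052,-0.26854)
r₃ = r₁×r₂ = (-0.25387,+0.27821,+0.92636); SVD([r₁ r₂ r₃]) → R = UVᵀ:
  R  [+0.96450 +0.07270 -0.25387]
  R  [+0.00082 +0.96052 +0.27821]
  R  [+0.26408 -0.26854 +0.92636]
t = (-0.11079, -0.11751, +0.54359) m
tr R = 2.851387; θ = arccos((tr R − 1)/2) = 0.387932 rad = 22.227°
axis k = ((R−Rᵀ)₃₂, (R−Rᵀ)₁₃, (R−Rᵀ)₂₁) / (2 sinθ) = (-0.722682, -0.684620, -0.095010)
rvec = θ·k = (-0.280351, -0.265585, -0.036858)

rvec=(-0.2804, -0.2656, -0.0369) tvec=(-0.1108, -0.1175, 0.5436)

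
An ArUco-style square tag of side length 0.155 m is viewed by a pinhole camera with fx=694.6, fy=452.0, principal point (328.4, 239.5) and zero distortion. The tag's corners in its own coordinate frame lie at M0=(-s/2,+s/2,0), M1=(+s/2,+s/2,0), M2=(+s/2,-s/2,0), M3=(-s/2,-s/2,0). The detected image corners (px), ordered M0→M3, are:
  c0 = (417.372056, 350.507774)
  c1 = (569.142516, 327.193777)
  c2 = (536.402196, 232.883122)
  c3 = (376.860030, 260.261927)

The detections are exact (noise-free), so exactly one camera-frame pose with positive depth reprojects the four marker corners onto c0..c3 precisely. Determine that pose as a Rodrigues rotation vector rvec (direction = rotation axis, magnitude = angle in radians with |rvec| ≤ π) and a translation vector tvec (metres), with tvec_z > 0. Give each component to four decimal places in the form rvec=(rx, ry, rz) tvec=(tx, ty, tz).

rvec=(0.2683, 0.0905, -0.2798) tvec=(0.1431, 0.0824, 0.6809)

Intrinsics K: fx=694.6, fy=452.0, cx=328.4, cy=239.5
Marker side s = 0.155 m; corners in marker frame (Z=0):
  M0 = (-0.0775, +0.0775, 0)
  M1 = (+0.0775, +0.0775, 0)
  M2 = (+0.0775, -0.0775, 0)
  M3 = (-0.0775, -0.0775, 0)
Detected image corners:
  c0 = (417.372056, 350.507774) px
  c1 = (569.142516, 327.193777) px
  c2 = (536.402196, 232.883122) px
  c3 = (376.860030, 260.261927) px
Planar DLT: solve 8×8 A·h = b for H (H[2,2]=1):
  H  [+916.21491 +410.18822 +474.35395]
  H  [-216.96335 +702.10653 +294.19871]
  H  [-0.18383 +0.36538 +1.00000]
B = K⁻¹H; ‖b₁‖=1.468646, ‖b₂‖=1.468646; λ = 2/(‖b₁‖+‖b₂‖) = 0.680899, sign → tz>0 ⇒ λ=+0.680899
r₁ = λ·B[:,0] = (+0.95732,-0.26051,-0.12517); r₂ = λ·B[:,1] = (+0.28447,+0.92584,+0.24878)
r₃ = r₁×r₂ = (+0.05108,-0.27377,+0.96044); SVD([r₁ r₂ r₃]) → R = UVᵀ:
  R  [+0.95732 +0.28447 +0.05108]
  R  [-0.26051 +0.92584 -0.27377]
  R  [-0.12517 +0.24878 +0.96044]
t = (+0.14308, +0.08240, +0.68090) m
tr R = 2.843599; θ = arccos((tr R − 1)/2) = 0.398099 rad = 22.809°
axis k = ((R−Rᵀ)₃₂, (R−Rᵀ)₁₃, (R−Rᵀ)₂₁) / (2 sinθ) = (+0.673979, +0.227317, -0.702908)
rvec = θ·k = (+0.268310, +0.090495, -0.279827)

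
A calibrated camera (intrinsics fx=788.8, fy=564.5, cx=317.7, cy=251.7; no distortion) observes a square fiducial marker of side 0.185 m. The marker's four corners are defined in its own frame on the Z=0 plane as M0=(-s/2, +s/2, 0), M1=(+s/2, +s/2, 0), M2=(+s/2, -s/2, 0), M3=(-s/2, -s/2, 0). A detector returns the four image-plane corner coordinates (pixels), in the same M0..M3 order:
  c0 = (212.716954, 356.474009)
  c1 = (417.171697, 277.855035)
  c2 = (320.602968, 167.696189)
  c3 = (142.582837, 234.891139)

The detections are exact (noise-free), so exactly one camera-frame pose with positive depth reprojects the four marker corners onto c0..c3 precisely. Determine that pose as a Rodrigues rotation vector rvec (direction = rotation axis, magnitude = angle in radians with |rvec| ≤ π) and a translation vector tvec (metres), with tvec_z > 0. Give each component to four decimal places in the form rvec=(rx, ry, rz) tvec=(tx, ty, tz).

Intrinsics K: fx=788.8, fy=564.5, cx=317.7, cy=251.7
Marker side s = 0.185 m; corners in marker frame (Z=0):
  M0 = (-0.0925, +0.0925, 0)
  M1 = (+0.0925, +0.0925, 0)
  M2 = (+0.0925, -0.0925, 0)
  M3 = (-0.0925, -0.0925, 0)
Detected image corners:
  c0 = (212.716954, 356.474009) px
  c1 = (417.171697, 277.855035) px
  c2 = (320.602968, 167.696189) px
  c3 = (142.582837, 234.891139) px
Planar DLT: solve 8×8 A·h = b for H (H[2,2]=1):
  H  [+1042.10345 +240.82183 +270.74130]
  H  [-379.12086 +426.92781 +254.94362]
  H  [+0.04928 -0.76867 +1.00000]
B = K⁻¹H; ‖b₁‖=1.475398, ‖b₂‖=1.475398; λ = 2/(‖b₁‖+‖b₂‖) = 0.677783, sign → tz>0 ⇒ λ=+0.677783
r₁ = λ·B[:,0] = (+0.88198,-0.47010,+0.03340); r₂ = λ·B[:,1] = (+0.41676,+0.74490,-0.52099)
r₃ = r₁×r₂ = (+0.22003,+0.47342,+0.85291); SVD([r₁ r₂ r₃]) → R = UVᵀ:
  R  [+0.88198 +0.41676 +0.22003]
  R  [-0.47010 +0.74490 +0.47342]
  R  [+0.03340 -0.52099 +0.85291]
t = (-0.04035, +0.00389, +0.67778) m
tr R = 2.479795; θ = arccos((tr R − 1)/2) = 0.737878 rad = 42.277°
axis k = ((R−Rᵀ)₃₂, (R−Rᵀ)₁₃, (R−Rᵀ)₂₁) / (2 sinθ) = (-0.739099, +0.138713, -0.659160)
rvec = θ·k = (-0.545365, +0.102353, -0.486380)

rvec=(-0.5454, 0.1024, -0.4864) tvec=(-0.0403, 0.0039, 0.6778)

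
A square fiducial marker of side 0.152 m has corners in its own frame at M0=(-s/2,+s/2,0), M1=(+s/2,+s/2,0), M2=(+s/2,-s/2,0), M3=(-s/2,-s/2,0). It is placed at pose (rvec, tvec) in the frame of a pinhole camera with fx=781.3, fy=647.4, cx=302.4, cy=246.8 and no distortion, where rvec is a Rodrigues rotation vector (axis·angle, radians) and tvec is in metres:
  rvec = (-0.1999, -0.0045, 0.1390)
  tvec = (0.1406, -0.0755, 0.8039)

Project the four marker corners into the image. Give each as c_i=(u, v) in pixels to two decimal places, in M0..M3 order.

Intrinsics K: fx=781.3, fy=647.4, cx=302.4, cy=246.8
Marker side s = 0.152 m; corners in marker frame (Z=0):
  M0 = (-0.0760, +0.0760, 0)
  M1 = (+0.0760, +0.0760, 0)
  M2 = (+0.0760, -0.0760, 0)
  M3 = (-0.0760, -0.0760, 0)
rvec = (-0.1999, -0.0045, 0.1390), |rvec| = θ = 0.24352 rad = 13.953°
Rodrigues: sinθ=0.24112, 1−cosθ=0.02950; R = I + sinθ·[k]× + (1−cosθ)·[k]×²:
    [+0.99038 -0.13718 -0.01828]
    [+0.13808 +0.97051 +0.19762]
    [-0.00937 -0.19824 +0.98011]
t = (0.1406, -0.0755, 0.8039) m
M0: Pc = R·M0+t = (+0.05491, -0.01224, +0.78955); u = 781.3·(+0.05491)/0.78955 + 302.4 = 356.7320, v = 647.4·(-0.01224)/0.78955 + 246.8 = 236.7673
M1: Pc = R·M1+t = (+0.20544, +0.00875, +0.78812); u = 781.3·(+0.20544)/0.78812 + 302.4 = 506.0646, v = 647.4·(+0.00875)/0.78812 + 246.8 = 253.9896
M2: Pc = R·M2+t = (+0.22629, -0.13876, +0.81825); u = 781.3·(+0.22629)/0.81825 + 302.4 = 518.4745, v = 647.4·(-0.13876)/0.81825 + 246.8 = 137.0100
M3: Pc = R·M3+t = (+0.07576, -0.15975, +0.81968); u = 781.3·(+0.07576)/0.81968 + 302.4 = 374.6102, v = 647.4·(-0.15975)/0.81968 + 246.8 = 120.6241

c0=(356.73, 236.77) c1=(506.06, 253.99) c2=(518.47, 137.01) c3=(374.61, 120.62)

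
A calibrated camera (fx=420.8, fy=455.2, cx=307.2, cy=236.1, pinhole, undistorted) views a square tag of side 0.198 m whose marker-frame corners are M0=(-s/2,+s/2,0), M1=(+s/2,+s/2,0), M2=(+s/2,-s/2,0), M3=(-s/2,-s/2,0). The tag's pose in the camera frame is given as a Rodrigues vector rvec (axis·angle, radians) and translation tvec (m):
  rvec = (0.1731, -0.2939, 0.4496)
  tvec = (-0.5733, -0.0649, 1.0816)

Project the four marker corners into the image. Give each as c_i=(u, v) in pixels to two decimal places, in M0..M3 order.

c0=(28.15, 228.88) c1=(107.50, 261.50) c2=(137.98, 189.48) c3=(58.96, 151.90)

Intrinsics K: fx=420.8, fy=455.2, cx=307.2, cy=236.1
Marker side s = 0.198 m; corners in marker frame (Z=0):
  M0 = (-0.0990, +0.0990, 0)
  M1 = (+0.0990, +0.0990, 0)
  M2 = (+0.0990, -0.0990, 0)
  M3 = (-0.0990, -0.0990, 0)
rvec = (0.1731, -0.2939, 0.4496), |rvec| = θ = 0.56434 rad = 32.334°
Rodrigues: sinθ=0.53486, 1−cosθ=0.15506; R = I + sinθ·[k]× + (1−cosθ)·[k]×²:
    [+0.85953 -0.45088 -0.24066]
    [+0.40134 +0.88700 -0.22839]
    [+0.31644 +0.09972 +0.94336]
t = (-0.5733, -0.0649, 1.0816) m
M0: Pc = R·M0+t = (-0.70303, -0.01682, +1.06015); u = 420.8·(-0.70303)/1.06015 + 307.2 = 28.1483, v = 455.2·(-0.01682)/1.06015 + 236.1 = 228.8777
M1: Pc = R·M1+t = (-0.53284, +0.06265, +1.12280); u = 420.8·(-0.53284)/1.12280 + 307.2 = 107.5022, v = 455.2·(+0.06265)/1.12280 + 236.1 = 261.4974
M2: Pc = R·M2+t = (-0.44357, -0.11298, +1.10305); u = 420.8·(-0.44357)/1.10305 + 307.2 = 137.9845, v = 455.2·(-0.11298)/1.10305 + 236.1 = 189.4765
M3: Pc = R·M3+t = (-0.61376, -0.19245, +1.04040); u = 420.8·(-0.61376)/1.04040 + 307.2 = 58.9603, v = 455.2·(-0.19245)/1.04040 + 236.1 = 151.9005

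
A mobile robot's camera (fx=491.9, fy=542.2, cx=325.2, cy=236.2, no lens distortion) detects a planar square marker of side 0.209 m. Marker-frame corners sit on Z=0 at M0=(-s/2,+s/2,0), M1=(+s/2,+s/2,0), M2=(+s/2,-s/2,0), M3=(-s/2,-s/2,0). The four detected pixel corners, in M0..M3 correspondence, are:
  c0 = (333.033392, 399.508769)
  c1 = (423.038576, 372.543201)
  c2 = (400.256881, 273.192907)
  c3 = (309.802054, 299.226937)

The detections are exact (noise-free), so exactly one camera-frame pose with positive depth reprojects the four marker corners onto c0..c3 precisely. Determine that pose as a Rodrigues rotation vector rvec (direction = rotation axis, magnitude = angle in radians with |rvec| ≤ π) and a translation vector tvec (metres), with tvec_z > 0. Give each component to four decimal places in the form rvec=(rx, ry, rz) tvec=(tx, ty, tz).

rvec=(0.0062, -0.0538, -0.2495) tvec=(0.0927, 0.2022, 1.0975)

Intrinsics K: fx=491.9, fy=542.2, cx=325.2, cy=236.2
Marker side s = 0.209 m; corners in marker frame (Z=0):
  M0 = (-0.1045, +0.1045, 0)
  M1 = (+0.1045, +0.1045, 0)
  M2 = (+0.1045, -0.1045, 0)
  M3 = (-0.1045, -0.1045, 0)
Detected image corners:
  c0 = (333.033392, 399.508769) px
  c1 = (423.038576, 372.543201) px
  c2 = (400.256881, 273.192907) px
  c3 = (309.802054, 299.226937) px
Planar DLT: solve 8×8 A·h = b for H (H[2,2]=1):
  H  [+449.22353 +114.35041 +366.77188]
  H  [-110.74602 +481.49957 +336.11269]
  H  [+0.04775 +0.01167 +1.00000]
B = K⁻¹H; ‖b₁‖=0.911195, ‖b₂‖=0.911195; λ = 2/(‖b₁‖+‖b₂‖) = 1.097460, sign → tz>0 ⇒ λ=+1.097460
r₁ = λ·B[:,0] = (+0.96760,-0.24699,+0.05240); r₂ = λ·B[:,1] = (+0.24666,+0.96902,+0.01281)
r₃ = r₁×r₂ = (-0.05394,+0.00054,+0.99854); SVD([r₁ r₂ r₃]) → R = UVᵀ:
  R  [+0.96760 +0.24666 -0.05394]
  R  [-0.24699 +0.96902 +0.00054]
  R  [+0.05240 +0.01281 +0.99854]
t = (+0.09275, +0.20223, +1.09746) m
tr R = 2.935162; θ = arccos((tr R − 1)/2) = 0.255325 rad = 14.629°
axis k = ((R−Rᵀ)₃₂, (R−Rᵀ)₁₃, (R−Rᵀ)₂₁) / (2 sinθ) = (+0.024291, -0.210542, -0.977283)
rvec = θ·k = (+0.006202, -0.053757, -0.249525)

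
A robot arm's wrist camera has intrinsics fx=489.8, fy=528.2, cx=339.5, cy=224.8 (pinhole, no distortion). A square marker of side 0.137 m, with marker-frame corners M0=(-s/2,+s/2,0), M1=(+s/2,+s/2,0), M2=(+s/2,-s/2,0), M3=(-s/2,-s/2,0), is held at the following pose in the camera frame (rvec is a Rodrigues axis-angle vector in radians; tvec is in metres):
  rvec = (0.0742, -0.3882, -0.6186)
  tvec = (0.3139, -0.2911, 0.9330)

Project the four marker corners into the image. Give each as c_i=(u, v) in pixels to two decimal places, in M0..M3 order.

c0=(499.06, 112.78) c1=(543.19, 74.83) c2=(509.41, 8.37) c3=(462.33, 44.01)

Intrinsics K: fx=489.8, fy=528.2, cx=339.5, cy=224.8
Marker side s = 0.137 m; corners in marker frame (Z=0):
  M0 = (-0.0685, +0.0685, 0)
  M1 = (+0.0685, +0.0685, 0)
  M2 = (+0.0685, -0.0685, 0)
  M3 = (-0.0685, -0.0685, 0)
rvec = (0.0742, -0.3882, -0.6186), |rvec| = θ = 0.73408 rad = 42.060°
Rodrigues: sinθ=0.66990, 1−cosθ=0.25755; R = I + sinθ·[k]× + (1−cosθ)·[k]×²:
    [+0.74508 +0.55075 -0.37620]
    [-0.57829 +0.81447 +0.04706]
    [+0.33232 +0.18249 +0.92534]
t = (0.3139, -0.2911, 0.9330) m
M0: Pc = R·M0+t = (+0.30059, -0.19570, +0.92274); u = 489.8·(+0.30059)/0.92274 + 339.5 = 499.0562, v = 528.2·(-0.19570)/0.92274 + 224.8 = 112.7782
M1: Pc = R·M1+t = (+0.40266, -0.27492, +0.96826); u = 489.8·(+0.40266)/0.96826 + 339.5 = 543.1893, v = 528.2·(-0.27492)/0.96826 + 224.8 = 74.8272
M2: Pc = R·M2+t = (+0.32721, -0.38650, +0.94326); u = 489.8·(+0.32721)/0.94326 + 339.5 = 509.4081, v = 528.2·(-0.38650)/0.94326 + 224.8 = 8.3690
M3: Pc = R·M3+t = (+0.22514, -0.30728, +0.89774); u = 489.8·(+0.22514)/0.89774 + 339.5 = 462.3328, v = 528.2·(-0.30728)/0.89774 + 224.8 = 44.0065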